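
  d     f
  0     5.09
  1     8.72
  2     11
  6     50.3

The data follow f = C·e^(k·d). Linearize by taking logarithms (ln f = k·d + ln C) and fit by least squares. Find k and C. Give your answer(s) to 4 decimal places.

k = 0.3723, C = 5.4172

Let Y = ln f. Fitting Y = k·d + ln C by least squares:
Σd = 9.0000, Σ(d)² = 41.0000, Σln f = 10.1088, Σd·ln f = 30.4694.
Normal system: [[41.0000, 9.0000]; [9.0000, 4]]·[k, ln C]ᵀ = [30.4694, 10.1088]ᵀ.
Solving (det = 83.0000): k = 0.37227, ln C = 1.68959, so C = exp(1.68959) = 5.41724.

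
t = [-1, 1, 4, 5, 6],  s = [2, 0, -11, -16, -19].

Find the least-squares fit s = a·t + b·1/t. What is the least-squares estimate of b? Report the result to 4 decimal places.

b = 2.2456

Entries of XᵀX: Σt·t = 79, Σt·1/t = 5, Σ1/t·1/t = 7669/3600.
For Xᵀs: Σt·s = -240, Σ1/t·s = -667/60.
Δ = 79·(7669/3600) − 5² = 515851/3600.
a = ((-240)·(7669/3600) − 5·(-667/60))/(515851/3600) = -1640460/515851; b = (79·(-667/60) − 5·(-240))/(515851/3600) = 1158420/515851.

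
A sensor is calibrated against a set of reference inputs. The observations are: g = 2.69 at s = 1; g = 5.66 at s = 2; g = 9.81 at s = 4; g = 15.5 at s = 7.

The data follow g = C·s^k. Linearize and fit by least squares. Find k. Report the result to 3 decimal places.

Taking logs, ln g = k·ln s + ln C, so regress ln g on ln s.
Σln s = 4.0254, Σ(ln s)² = 6.1888, Σln g = 7.7472, Σln s·ln g = 9.7004.
Equations: 6.1888·k + 4.0254·ln C = 9.7004;  4.0254·k + 4·ln C = 7.7472.
Δ = 6.1888·4 − (4.0254)² = 8.5519; k = (9.7004·4 − 4.0254·7.7472)/8.5519 = 0.89061, ln C = (6.1888·7.7472 − 4.0254·9.7004)/8.5519 = 1.04054.

k = 0.891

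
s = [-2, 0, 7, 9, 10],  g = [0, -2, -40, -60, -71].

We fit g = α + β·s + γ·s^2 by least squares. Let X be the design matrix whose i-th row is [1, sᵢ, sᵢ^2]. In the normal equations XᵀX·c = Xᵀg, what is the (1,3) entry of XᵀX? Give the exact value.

234

Row 1 ↔ basis 1, column 3 ↔ basis s^2, so (XᵀX)_{1,3} = Σᵢ s^2 = (1)·(4) + (1)·(0) + (1)·(49) + (1)·(81) + (1)·(100) = 234.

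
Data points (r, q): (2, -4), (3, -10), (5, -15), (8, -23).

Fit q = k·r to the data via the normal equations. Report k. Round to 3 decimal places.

Entries of AᵀA: Σr·r = 102.
Moment sums: Σr·q = -297.
AᵀA·[k]ᵀ = Aᵀq becomes [[102]]·[k]ᵀ = [-297]ᵀ.
Hence k = -297 / 102 ≈ -2.91176.

k = -2.912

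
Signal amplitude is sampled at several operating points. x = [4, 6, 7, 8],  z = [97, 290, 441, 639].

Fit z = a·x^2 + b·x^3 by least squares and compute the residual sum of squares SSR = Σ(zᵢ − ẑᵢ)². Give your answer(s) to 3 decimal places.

SSR = 0.900

Setting ∂/∂a … = 0 gives: 8049·a + 58375·b = 74497;  58375·a + 430545·b = 547279.
(Σx^2·x^2 = 8049, Σx^2·x^3 = 58375, Σx^3·x^3 = 430545, Σx^2·z = 74497, Σx^3·z = 547279.)
det = 8049·430545 − 58375² = 57816080.
a = (74497·430545 − 58375·547279)/57816080 = 3172481/1445402; b = (8049·547279 − 58375·74497)/57816080 = 7035787/7227010.
Residuals: -1534439/3613505, 2528164/3613505, -34912/73745, 271263/3613505; SSR = 3250626/3613505.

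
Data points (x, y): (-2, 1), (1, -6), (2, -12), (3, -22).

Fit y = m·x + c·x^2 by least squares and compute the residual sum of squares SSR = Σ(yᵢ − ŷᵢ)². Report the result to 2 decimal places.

SSR = 1.83

With design matrix A, AᵀA = [[18, 28]; [28, 114]] and Aᵀy = [-98, -248]ᵀ.
Eliminating c: 114·(row 1) − 28·(row 2) gives 1268·m = 114·(-98) − 28·(-248) = -4228, so m = -1057/317.
Then c = ((-248) − 28·(-1057/317))/114 = -430/317.
Residuals: -77/317, -415/317, 30/317, 67/317; SSR = 579/317.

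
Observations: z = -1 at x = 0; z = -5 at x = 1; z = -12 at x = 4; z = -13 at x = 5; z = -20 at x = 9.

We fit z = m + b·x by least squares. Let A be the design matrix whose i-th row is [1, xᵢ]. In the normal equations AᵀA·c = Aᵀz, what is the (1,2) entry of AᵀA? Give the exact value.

Row 1 ↔ basis 1, column 2 ↔ basis x, so (AᵀA)_{1,2} = Σᵢ x = (1)·(0) + (1)·(1) + (1)·(4) + (1)·(5) + (1)·(9) = 19.

19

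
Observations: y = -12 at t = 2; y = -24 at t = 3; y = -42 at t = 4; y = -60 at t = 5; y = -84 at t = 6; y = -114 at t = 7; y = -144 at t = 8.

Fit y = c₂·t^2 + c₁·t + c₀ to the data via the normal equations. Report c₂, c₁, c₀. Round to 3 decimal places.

With design matrix M, MᵀM = [[8771, 1295, 203]; [1295, 203, 35]; [203, 35, 7]] and Mᵀy = [-20262, -3018, -480]ᵀ.
Inverting the 3×3 Gram matrix, [c₂, c₁, c₀]ᵀ = [-27/14, -39/14, 9/7]ᵀ.

c₂ = -1.929, c₁ = -2.786, c₀ = 1.286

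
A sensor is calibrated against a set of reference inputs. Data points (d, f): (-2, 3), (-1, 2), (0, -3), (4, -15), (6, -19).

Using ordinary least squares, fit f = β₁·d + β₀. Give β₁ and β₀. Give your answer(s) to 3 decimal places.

β₁ = -2.907, β₀ = -2.331

Normal-equation sums: Σd·d = 57, Σd = 7, Σ1 = 5.
And Σd·f = -182, Σf = -32.
XᵀX·[β₁, β₀]ᵀ = Xᵀf becomes [[57, 7]; [7, 5]]·[β₁, β₀]ᵀ = [-182, -32]ᵀ.
det = 57·5 − 7² = 236.
β₁ = ((-182)·5 − 7·(-32))/236 = -343/118; β₀ = (57·(-32) − 7·(-182))/236 = -275/118.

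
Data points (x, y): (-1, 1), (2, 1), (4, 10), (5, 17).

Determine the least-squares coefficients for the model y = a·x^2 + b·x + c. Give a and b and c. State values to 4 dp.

a = 0.8864, b = -0.8712, c = -0.7652

AᵀA·[a, b, c]ᵀ = Aᵀy reads: 898·a + 196·b + 46·c = 590;  196·a + 46·b + 10·c = 126;  46·a + 10·b + 4·c = 29.
(Σx^2·x^2 = 898, Σx^2·x = 196, Σx^2 = 46, Σx·x = 46, Σx = 10, Σ1 = 4, Σx^2·y = 590, Σx·y = 126, Σy = 29.)
Inverting the 3×3 Gram matrix, [a, b, c]ᵀ = [39/44, -115/132, -101/132]ᵀ.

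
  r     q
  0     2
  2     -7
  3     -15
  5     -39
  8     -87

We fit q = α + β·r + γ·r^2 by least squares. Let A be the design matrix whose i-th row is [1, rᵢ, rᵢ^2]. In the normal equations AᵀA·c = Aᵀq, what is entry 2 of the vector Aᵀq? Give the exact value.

-950

Entry 2 ↔ basis r, so (Aᵀq)_{2} = Σᵢ (r)·qᵢ = (0)·(2) + (2)·(-7) + (3)·(-15) + (5)·(-39) + (8)·(-87) = -950.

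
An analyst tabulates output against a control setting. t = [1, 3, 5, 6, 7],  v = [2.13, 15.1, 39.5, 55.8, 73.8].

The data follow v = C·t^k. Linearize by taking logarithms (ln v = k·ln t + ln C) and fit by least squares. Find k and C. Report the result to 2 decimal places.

k = 1.82, C = 2.10

Let Y = ln v. Fitting Y = k·ln t + ln C by least squares:
Sums: Σln t = 6.4457, Σ(ln t)² = 10.7942, Σln v = 15.4702, Σln t·ln v = 24.4753.
Normal system: [[10.7942, 6.4457]; [6.4457, 5]]·[k, ln C]ᵀ = [24.4753, 15.4702]ᵀ.
Slope k = (n·Σln t·ln v − Σln t·Σln v)/(n·Σ(ln t)² − (Σln t)²) = (5·24.4753 − 6.4457·15.4702)/12.4237 = 1.82389; ln C = (Σln v − k·Σln t)/n = 0.74279, so C = exp(0.74279) = 2.10180.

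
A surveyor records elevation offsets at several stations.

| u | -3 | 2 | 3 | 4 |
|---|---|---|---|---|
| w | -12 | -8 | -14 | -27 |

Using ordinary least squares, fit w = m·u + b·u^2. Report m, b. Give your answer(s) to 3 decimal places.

With design matrix A, AᵀA = [[38, 72]; [72, 434]] and Aᵀw = [-130, -698]ᵀ.
Eliminating b: 434·(row 1) − 72·(row 2) gives 11308·m = 434·(-130) − 72·(-698) = -6164, so m = -1541/2827.
Then b = ((-698) − 72·(-1541/2827))/434 = -4291/2827.

m = -0.545, b = -1.518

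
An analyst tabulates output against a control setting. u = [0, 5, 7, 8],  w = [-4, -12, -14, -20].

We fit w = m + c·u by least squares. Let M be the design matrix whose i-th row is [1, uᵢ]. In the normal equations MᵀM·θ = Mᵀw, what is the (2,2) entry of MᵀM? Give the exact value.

138

Row 2 ↔ basis u, column 2 ↔ basis u, so (MᵀM)_{2,2} = Σᵢ (u)·(u) = (0)·(0) + (5)·(5) + (7)·(7) + (8)·(8) = 138.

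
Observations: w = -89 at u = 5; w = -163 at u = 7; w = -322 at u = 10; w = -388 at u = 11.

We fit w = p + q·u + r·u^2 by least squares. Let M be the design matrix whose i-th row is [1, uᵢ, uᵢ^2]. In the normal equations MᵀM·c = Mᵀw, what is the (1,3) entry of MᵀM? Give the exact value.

Row 1 ↔ basis 1, column 3 ↔ basis u^2, so (MᵀM)_{1,3} = Σᵢ u^2 = (1)·(25) + (1)·(49) + (1)·(100) + (1)·(121) = 295.

295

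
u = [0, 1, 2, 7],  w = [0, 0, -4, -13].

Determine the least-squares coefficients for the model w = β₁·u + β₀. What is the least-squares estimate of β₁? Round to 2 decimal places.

Forming AᵀA = [[54, 10]; [10, 4]] and Aᵀw = [-99, -17]ᵀ gives AᵀA·[β₁, β₀]ᵀ = Aᵀw.
det = 54·4 − 10² = 116.
β₁ = ((-99)·4 − 10·(-17))/116 = -113/58; β₀ = (54·(-17) − 10·(-99))/116 = 18/29.

β₁ = -1.95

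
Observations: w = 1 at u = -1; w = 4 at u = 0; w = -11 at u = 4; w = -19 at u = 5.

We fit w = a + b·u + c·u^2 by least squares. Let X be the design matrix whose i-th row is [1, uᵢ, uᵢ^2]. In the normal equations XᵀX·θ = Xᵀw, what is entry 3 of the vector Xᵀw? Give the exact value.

Entry 3 ↔ basis u^2, so (Xᵀw)_{3} = Σᵢ (u^2)·wᵢ = (1)·(1) + (0)·(4) + (16)·(-11) + (25)·(-19) = -650.

-650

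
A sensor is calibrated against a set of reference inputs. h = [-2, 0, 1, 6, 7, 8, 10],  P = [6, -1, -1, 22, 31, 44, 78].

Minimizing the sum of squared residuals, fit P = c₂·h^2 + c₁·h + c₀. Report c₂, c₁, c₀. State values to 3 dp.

The normal system XᵀX·[c₂, c₁, c₀]ᵀ = XᵀP is [[17810, 2064, 254]; [2064, 254, 30]; [254, 30, 7]]·[c₂, c₁, c₀]ᵀ = [12950, 1468, 179]ᵀ.
Solving the 3×3 system (Gaussian elimination) gives c₂ = 220478/221201, c₁ = -478601/221201, c₀ = -292629/221201.

c₂ = 0.997, c₁ = -2.164, c₀ = -1.323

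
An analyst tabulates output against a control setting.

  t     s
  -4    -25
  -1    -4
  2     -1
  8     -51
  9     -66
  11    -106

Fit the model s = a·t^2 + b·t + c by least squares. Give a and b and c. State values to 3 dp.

Setting ∂/∂a … = 0 gives: 25571·a + 2515·b + 287·c = -21844;  2515·a + 287·b + 25·c = -2066;  287·a + 25·b + 6·c = -253.
Row-reducing yields a = -55802/53133, b = 108571/53133, c = -7875/17711.

a = -1.050, b = 2.043, c = -0.445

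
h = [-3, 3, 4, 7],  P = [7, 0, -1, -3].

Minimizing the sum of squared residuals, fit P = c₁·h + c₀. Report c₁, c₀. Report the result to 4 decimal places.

c₁ = -1.0284, c₀ = 3.5782

Sums needed: Σh·h = 83, Σh = 11, Σ1 = 4.
Moment sums: Σh·P = -46, ΣP = 3.
Normal equations: [[83, 11]; [11, 4]]·[c₁, c₀]ᵀ = [-46, 3]ᵀ.
Eliminating c₀: 4·(row 1) − 11·(row 2) gives 211·c₁ = 4·(-46) − 11·3 = -217, so c₁ = -217/211.
Then c₀ = (3 − 11·(-217/211))/4 = 755/211.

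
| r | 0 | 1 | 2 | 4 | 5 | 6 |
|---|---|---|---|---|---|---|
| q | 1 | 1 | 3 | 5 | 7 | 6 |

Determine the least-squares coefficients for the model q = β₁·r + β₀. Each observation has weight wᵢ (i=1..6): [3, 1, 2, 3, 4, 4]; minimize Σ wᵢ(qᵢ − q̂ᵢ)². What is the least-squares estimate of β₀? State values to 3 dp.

From the data, Σwᵢ·r·r = 301, Σwᵢ·r = 61, Σwᵢ·1 = 17.
And Σwᵢ·r·q = 357, Σwᵢ·q = 77.
det = 301·17 − 61² = 1396.
β₁ = (357·17 − 61·77)/1396 = 343/349; β₀ = (301·77 − 61·357)/1396 = 350/349.

β₀ = 1.003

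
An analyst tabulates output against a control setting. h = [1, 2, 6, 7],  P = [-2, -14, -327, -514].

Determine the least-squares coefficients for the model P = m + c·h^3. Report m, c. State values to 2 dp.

m = -1.62, c = -1.50

MᵀM·[m, c]ᵀ = MᵀP reads: 4·m + 568·c = -857;  568·m + 164370·c = -247048.
(Σ1 = 4, Σh^3 = 568, Σh^3·h^3 = 164370, ΣP = -857, Σh^3·P = -247048.)
det = 4·164370 − 568² = 334856.
m = ((-857)·164370 − 568·(-247048))/334856 = -270913/167428; c = (4·(-247048) − 568·(-857))/334856 = -62677/41857.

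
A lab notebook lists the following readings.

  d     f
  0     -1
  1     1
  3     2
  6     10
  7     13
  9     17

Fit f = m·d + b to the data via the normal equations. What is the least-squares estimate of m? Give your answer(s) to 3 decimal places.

The normal equations are: 176·m + 26·b = 311;  26·m + 6·b = 42.
(Σd·d = 176, Σd = 26, Σ1 = 6, Σd·f = 311, Σf = 42.)
det = 176·6 − 26² = 380.
m = (311·6 − 26·42)/380 = 387/190; b = (176·42 − 26·311)/380 = -347/190.

m = 2.037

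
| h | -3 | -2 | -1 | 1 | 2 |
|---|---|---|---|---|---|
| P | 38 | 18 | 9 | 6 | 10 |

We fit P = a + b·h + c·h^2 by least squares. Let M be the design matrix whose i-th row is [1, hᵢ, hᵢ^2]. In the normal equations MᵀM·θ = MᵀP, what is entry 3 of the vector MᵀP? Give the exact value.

Entry 3 ↔ basis h^2, so (MᵀP)_{3} = Σᵢ (h^2)·Pᵢ = (9)·(38) + (4)·(18) + (1)·(9) + (1)·(6) + (4)·(10) = 469.

469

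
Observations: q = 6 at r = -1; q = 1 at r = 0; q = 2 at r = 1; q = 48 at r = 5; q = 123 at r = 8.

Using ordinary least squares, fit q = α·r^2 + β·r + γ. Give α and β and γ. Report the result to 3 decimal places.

Setting ∂/∂α … = 0 gives: 4723·α + 637·β + 91·γ = 9080;  637·α + 91·β + 13·γ = 1220;  91·α + 13·β + 5·γ = 180.
(Σr^2·r^2 = 4723, Σr^2·r = 637, Σr^2 = 91, Σr·r = 91, Σr = 13, Σ1 = 5, Σr^2·q = 9080, Σr·q = 1220, Σq = 180.)
Row-reducing yields α = 45/22, β = -335/286, γ = 20/11.

α = 2.045, β = -1.171, γ = 1.818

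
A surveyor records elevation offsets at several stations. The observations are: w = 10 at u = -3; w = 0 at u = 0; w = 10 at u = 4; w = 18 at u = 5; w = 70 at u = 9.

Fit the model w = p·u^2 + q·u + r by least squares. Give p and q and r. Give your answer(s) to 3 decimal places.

Compute the Gram sums: Σu^2·u^2 = 7523, Σu^2·u = 891, Σu^2 = 131, Σu·u = 131, Σu = 15, Σ1 = 5.
And Σu^2·w = 6370, Σu·w = 730, Σw = 108.
So MᵀM·[p, q, r]ᵀ = Mᵀw: [[7523, 891, 131]; [891, 131, 15]; [131, 15, 5]]·[p, q, r]ᵀ = [6370, 730, 108]ᵀ.
Row-reducing yields p = 63929/64878, q = -21303/21626, r = -40924/32439.

p = 0.985, q = -0.985, r = -1.262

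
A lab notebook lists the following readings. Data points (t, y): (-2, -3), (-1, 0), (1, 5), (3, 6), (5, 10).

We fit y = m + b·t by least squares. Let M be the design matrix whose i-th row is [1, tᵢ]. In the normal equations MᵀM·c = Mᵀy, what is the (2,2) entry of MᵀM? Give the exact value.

40

Row 2 ↔ basis t, column 2 ↔ basis t, so (MᵀM)_{2,2} = Σᵢ (t)·(t) = (-2)·(-2) + (-1)·(-1) + (1)·(1) + (3)·(3) + (5)·(5) = 40.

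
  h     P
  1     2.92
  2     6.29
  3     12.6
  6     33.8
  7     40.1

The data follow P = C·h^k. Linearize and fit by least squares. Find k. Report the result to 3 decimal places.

k = 1.383

With ln Pᵢ as the transformed response and ln hᵢ as the regressor:
Σln h = 5.5294, Σ(ln h)² = 8.6844, Σln P = 12.6561, Σln h·ln P = 17.5491.
Equations: 8.6844·k + 5.5294·ln C = 17.5491;  5.5294·k + 5·ln C = 12.6561.
Δ = 8.6844·5 − (5.5294)² = 12.8473; k = (17.5491·5 − 5.5294·12.6561)/12.8473 = 1.38276, ln C = (8.6844·12.6561 − 5.5294·17.5491)/12.8473 = 1.00204.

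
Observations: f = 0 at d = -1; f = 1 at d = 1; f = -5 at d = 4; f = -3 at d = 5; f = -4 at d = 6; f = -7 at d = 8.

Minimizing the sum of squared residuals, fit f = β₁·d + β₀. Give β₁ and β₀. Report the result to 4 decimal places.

β₁ = -0.8207, β₀ = 0.1459

Setting ∂/∂β₁ … = 0 gives: 143·β₁ + 23·β₀ = -114;  23·β₁ + 6·β₀ = -18.
Δ = 143·6 − 23² = 329.
β₁ = ((-114)·6 − 23·(-18))/329 = -270/329; β₀ = (143·(-18) − 23·(-114))/329 = 48/329.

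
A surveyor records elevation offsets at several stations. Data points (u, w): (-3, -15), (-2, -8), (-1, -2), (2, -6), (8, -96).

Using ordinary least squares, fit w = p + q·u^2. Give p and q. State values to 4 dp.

The normal equations are: 5·p + 82·q = -127;  82·p + 4210·q = -6337.
det = 5·4210 − 82² = 14326.
p = ((-127)·4210 − 82·(-6337))/14326 = -7518/7163; q = (5·(-6337) − 82·(-127))/14326 = -21271/14326.

p = -1.0496, q = -1.4848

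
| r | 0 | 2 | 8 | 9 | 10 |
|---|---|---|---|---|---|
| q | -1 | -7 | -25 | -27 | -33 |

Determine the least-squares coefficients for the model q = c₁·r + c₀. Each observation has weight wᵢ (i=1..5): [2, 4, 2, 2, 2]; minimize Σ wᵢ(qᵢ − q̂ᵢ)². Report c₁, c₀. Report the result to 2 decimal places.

c₁ = -3.06, c₀ = -0.84

Compute the Gram sums: Σwᵢ·r·r = 506, Σwᵢ·r = 62, Σwᵢ·1 = 12.
Moment sums: Σwᵢ·r·q = -1602, Σwᵢ·q = -200.
Eliminating c₀: 12·(row 1) − 62·(row 2) gives 2228·c₁ = 12·(-1602) − 62·(-200) = -6824, so c₁ = -1706/557.
Then c₀ = ((-200) − 62·(-1706/557))/12 = -469/557.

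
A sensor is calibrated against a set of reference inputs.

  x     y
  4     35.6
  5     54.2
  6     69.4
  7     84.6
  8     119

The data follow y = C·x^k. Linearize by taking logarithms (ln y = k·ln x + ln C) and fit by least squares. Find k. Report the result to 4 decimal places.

Taking logs, ln y = k·ln x + ln C, so regress ln y on ln x.
Over the data: Σln x = 8.8128, Σ(ln x)² = 15.8331, Σln y = 21.0220, Σln x·ln y = 37.5489.
Normal system: [[15.8331, 8.8128]; [8.8128, 5]]·[k, ln C]ᵀ = [37.5489, 21.0220]ᵀ.
Slope k = (n·Σln x·ln y − Σln x·Σln y)/(n·Σ(ln x)² − (Σln x)²) = (5·37.5489 − 8.8128·21.0220)/1.4995 = 1.65456; ln C = (Σln y − k·Σln x)/n = 1.28811.

k = 1.6546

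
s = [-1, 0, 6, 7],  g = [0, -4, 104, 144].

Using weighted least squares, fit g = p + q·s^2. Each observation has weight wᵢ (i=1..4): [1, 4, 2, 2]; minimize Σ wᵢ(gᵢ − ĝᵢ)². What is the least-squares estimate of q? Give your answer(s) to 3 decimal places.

Normal-equation sums: Σwᵢ·1 = 9, Σwᵢ·s^2 = 171, Σwᵢ·s^2·s^2 = 7395.
And Σwᵢ·g = 480, Σwᵢ·s^2·g = 21600.
Normal equations: [[9, 171]; [171, 7395]]·[p, q]ᵀ = [480, 21600]ᵀ.
Eliminating q: 7395·(row 1) − 171·(row 2) gives 37314·p = 7395·480 − 171·21600 = -144000, so p = -8000/2073.
Then q = (21600 − 171·(-8000/2073))/7395 = 2080/691.

q = 3.010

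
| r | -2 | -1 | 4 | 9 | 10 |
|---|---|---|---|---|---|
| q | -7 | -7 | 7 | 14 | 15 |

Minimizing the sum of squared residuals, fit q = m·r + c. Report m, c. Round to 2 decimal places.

The normal system MᵀM·[m, c]ᵀ = Mᵀq is [[202, 20]; [20, 5]]·[m, c]ᵀ = [325, 22]ᵀ.
Determinant 202·5 − 20² = 610.
m = (325·5 − 20·22)/610 = 237/122; c = (202·22 − 20·325)/610 = -1028/305.

m = 1.94, c = -3.37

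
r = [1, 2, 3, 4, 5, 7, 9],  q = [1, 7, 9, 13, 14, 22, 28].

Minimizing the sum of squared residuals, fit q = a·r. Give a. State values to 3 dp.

a = 3.081

Compute the Gram sums: Σr·r = 185.
And Σr·q = 570.
AᵀA·[a]ᵀ = Aᵀq becomes [[185]]·[a]ᵀ = [570]ᵀ.
Hence a = 570 / 185 ≈ 3.08108.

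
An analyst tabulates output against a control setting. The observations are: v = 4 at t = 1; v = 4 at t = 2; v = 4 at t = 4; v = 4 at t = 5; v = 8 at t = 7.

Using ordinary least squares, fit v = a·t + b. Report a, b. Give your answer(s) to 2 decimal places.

MᵀM·[a, b]ᵀ = Mᵀv reads: 95·a + 19·b = 104;  19·a + 5·b = 24.
(Σt·t = 95, Σt = 19, Σ1 = 5, Σt·v = 104, Σv = 24.)
Eliminating b: 5·(row 1) − 19·(row 2) gives 114·a = 5·104 − 19·24 = 64, so a = 32/57.
Then b = (24 − 19·(32/57))/5 = 8/3.

a = 0.56, b = 2.67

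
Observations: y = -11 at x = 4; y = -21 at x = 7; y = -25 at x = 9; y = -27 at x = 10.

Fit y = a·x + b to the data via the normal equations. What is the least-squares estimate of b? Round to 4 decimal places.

With design matrix M, MᵀM = [[246, 30]; [30, 4]] and Mᵀy = [-686, -84]ᵀ.
Δ = 246·4 − 30² = 84.
a = ((-686)·4 − 30·(-84))/84 = -8/3; b = (246·(-84) − 30·(-686))/84 = -1.

b = -1.0000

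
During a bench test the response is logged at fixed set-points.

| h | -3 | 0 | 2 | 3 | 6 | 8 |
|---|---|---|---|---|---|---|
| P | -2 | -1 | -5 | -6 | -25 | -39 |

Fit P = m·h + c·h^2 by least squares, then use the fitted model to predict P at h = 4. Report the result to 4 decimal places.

Forming MᵀM = [[122, 736]; [736, 5570]] and MᵀP = [-484, -3488]ᵀ gives MᵀM·[m, c]ᵀ = MᵀP.
Eliminating c: 5570·(row 1) − 736·(row 2) gives 137844·m = 5570·(-484) − 736·(-3488) = -128712, so m = -10726/11487.
Then c = ((-3488) − 736·(-10726/11487))/5570 = -5776/11487.
At h = 4: P̂ = (-10726/11487)·(4) + (-5776/11487)·(16) = -135320/11487.

P̂ = -11.7803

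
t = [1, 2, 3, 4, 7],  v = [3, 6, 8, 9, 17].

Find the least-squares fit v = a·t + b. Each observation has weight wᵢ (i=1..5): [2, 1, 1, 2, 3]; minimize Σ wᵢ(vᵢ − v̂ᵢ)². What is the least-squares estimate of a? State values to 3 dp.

a = 2.300

Setting ∂/∂a … = 0 gives: 194·a + 36·b = 471;  36·a + 9·b = 89.
(Σwᵢ·t·t = 194, Σwᵢ·t = 36, Σwᵢ·1 = 9, Σwᵢ·t·v = 471, Σwᵢ·v = 89.)
Determinant 194·9 − 36² = 450.
a = (471·9 − 36·89)/450 = 23/10; b = (194·89 − 36·471)/450 = 31/45.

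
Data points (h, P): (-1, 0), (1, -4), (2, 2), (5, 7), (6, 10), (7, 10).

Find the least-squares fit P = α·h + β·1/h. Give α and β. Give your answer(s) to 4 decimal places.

Normal-equation sums: Σh·h = 116, Σh·1/h = 6, Σ1/h·1/h = 51557/22050.
Right-hand side: Σh·P = 165, Σ1/h·P = 157/105.
Normal equations: [[116, 6]; [6, 51557/22050]]·[α, β]ᵀ = [165, 157/105]ᵀ.
Eliminating β: (51557/22050)·(row 1) − 6·(row 2) gives (2593406/11025)·α = (51557/22050)·165 − 6·(157/105) = 553939/1470, so α = 8309085/5186812.
Then β = ((157/105) − 6·(8309085/5186812))/(51557/22050) = -4501245/1296703.

α = 1.6020, β = -3.4713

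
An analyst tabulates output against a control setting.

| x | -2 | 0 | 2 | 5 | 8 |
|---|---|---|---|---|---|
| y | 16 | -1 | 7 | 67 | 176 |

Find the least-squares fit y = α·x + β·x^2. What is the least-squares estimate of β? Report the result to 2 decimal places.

Forming MᵀM = [[97, 637]; [637, 4753]] and Mᵀy = [1725, 13031]ᵀ gives MᵀM·[α, β]ᵀ = Mᵀy.
det = 97·4753 − 637² = 55272.
α = (1725·4753 − 637·13031)/55272 = -1039/564; β = (97·13031 − 637·1725)/55272 = 82591/27636.

β = 2.99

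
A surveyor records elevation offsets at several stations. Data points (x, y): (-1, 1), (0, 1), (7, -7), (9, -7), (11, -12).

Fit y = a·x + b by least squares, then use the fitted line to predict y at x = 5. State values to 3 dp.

ŷ = -4.594

From the data, Σx·x = 252, Σx = 26, Σ1 = 5.
Moment sums: Σx·y = -245, Σy = -24.
So MᵀM·[a, b]ᵀ = Mᵀy: [[252, 26]; [26, 5]]·[a, b]ᵀ = [-245, -24]ᵀ.
Eliminating b: 5·(row 1) − 26·(row 2) gives 584·a = 5·(-245) − 26·(-24) = -601, so a = -601/584.
Then b = ((-24) − 26·(-601/584))/5 = 161/292.
At x = 5: ŷ = (-601/584)·(5) + (161/292)·(1) = -2683/584.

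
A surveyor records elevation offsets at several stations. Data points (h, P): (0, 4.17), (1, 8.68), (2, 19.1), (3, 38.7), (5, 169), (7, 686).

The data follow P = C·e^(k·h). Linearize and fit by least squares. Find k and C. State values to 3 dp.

Let Y = ln P. Fitting Y = k·h + ln C by least squares:
Σh = 18.0000, Σ(h)² = 88.0000, Σln P = 21.8552, Σh·ln P = 90.3936.
Equations: 88.0000·k + 18.0000·ln C = 90.3936;  18.0000·k + 6·ln C = 21.8552.
Slope k = (n·Σh·ln P − Σh·Σln P)/(n·Σ(h)² − (Σh)²) = (6·90.3936 − 18.0000·21.8552)/204.0000 = 0.73023; ln C = (Σln P − k·Σh)/n = 1.45185, so C = exp(1.45185) = 4.27101.

k = 0.730, C = 4.271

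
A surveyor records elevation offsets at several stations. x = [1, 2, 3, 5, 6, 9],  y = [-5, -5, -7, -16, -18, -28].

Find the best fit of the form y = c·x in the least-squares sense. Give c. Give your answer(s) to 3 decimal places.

Sums needed: Σx·x = 156.
Moment sums: Σx·y = -476.
Normal equations: [[156]]·[c]ᵀ = [-476]ᵀ.
Hence c = -476 / 156 ≈ -3.05128.

c = -3.051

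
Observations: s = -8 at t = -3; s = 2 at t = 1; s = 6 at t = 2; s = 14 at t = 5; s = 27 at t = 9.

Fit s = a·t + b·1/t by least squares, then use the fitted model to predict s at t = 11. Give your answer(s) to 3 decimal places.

ŝ = 32.528

Normal-equation sums: Σt·t = 120, Σt·1/t = 5, Σ1/t·1/t = 11449/8100.
And Σt·s = 351, Σ1/t·s = 202/15.
Normal equations: [[120, 5]; [5, 11449/8100]]·[a, b]ᵀ = [351, 202/15]ᵀ.
Determinant 120·(11449/8100) − 5² = 19523/135.
a = (351·(11449/8100) − 5·(202/15))/(19523/135) = 1157733/390460; b = (120·(202/15) − 5·351)/(19523/135) = -18765/19523.
At t = 11: ŝ = (1157733/390460)·(11) + (-18765/19523)·(1/11) = 139710393/4295060.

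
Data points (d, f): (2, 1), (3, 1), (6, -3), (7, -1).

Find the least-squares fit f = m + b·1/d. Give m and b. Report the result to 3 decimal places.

m = -3.130, b = 9.205

Sums needed: Σ1 = 4, Σ1/d = 8/7, Σ1/d·1/d = 361/882.
And Σf = -2, Σ1/d·f = 4/21.
Eliminating b: (361/882)·(row 1) − (8/7)·(row 2) gives (146/441)·m = (361/882)·(-2) − (8/7)·(4/21) = -457/441, so m = -457/146.
Then b = ((4/21) − (8/7)·(-457/146))/(361/882) = 672/73.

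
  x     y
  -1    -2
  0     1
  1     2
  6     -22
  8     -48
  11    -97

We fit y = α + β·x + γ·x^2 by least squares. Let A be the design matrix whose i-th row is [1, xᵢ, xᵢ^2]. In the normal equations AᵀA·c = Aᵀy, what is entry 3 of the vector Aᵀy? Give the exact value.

-15601

Entry 3 ↔ basis x^2, so (Aᵀy)_{3} = Σᵢ (x^2)·yᵢ = (1)·(-2) + (0)·(1) + (1)·(2) + (36)·(-22) + (64)·(-48) + (121)·(-97) = -15601.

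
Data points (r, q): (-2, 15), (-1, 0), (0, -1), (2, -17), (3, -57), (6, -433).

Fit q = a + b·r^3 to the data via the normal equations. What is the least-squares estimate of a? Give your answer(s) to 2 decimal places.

From the data, Σ1 = 6, Σr^3 = 242, Σr^3·r^3 = 47514.
Right-hand side: Σq = -493, Σr^3·q = -95323.
AᵀA·[a, b]ᵀ = Aᵀq becomes [[6, 242]; [242, 47514]]·[a, b]ᵀ = [-493, -95323]ᵀ.
det = 6·47514 − 242² = 226520.
a = ((-493)·47514 − 242·(-95323))/226520 = -89059/56630; b = (6·(-95323) − 242·(-493))/226520 = -56579/28315.

a = -1.57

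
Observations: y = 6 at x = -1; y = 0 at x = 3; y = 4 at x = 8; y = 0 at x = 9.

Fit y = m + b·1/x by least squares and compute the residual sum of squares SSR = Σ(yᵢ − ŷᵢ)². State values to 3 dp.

SSR = 9.092

With design matrix M, MᵀM = [[4, -31/72]; [-31/72, 5905/5184]] and Mᵀy = [10, -11/2]ᵀ.
Determinant 4·(5905/5184) − (-31/72)² = 7553/1728.
m = (10·(5905/5184) − (-31/72)·(-11/2))/(7553/1728) = 514/249; b = (4·(-11/2) − (-31/72)·10)/(7553/1728) = -336/83.
Residuals: -28/249, -178/249, 608/249, -134/83; SSR = 2264/249.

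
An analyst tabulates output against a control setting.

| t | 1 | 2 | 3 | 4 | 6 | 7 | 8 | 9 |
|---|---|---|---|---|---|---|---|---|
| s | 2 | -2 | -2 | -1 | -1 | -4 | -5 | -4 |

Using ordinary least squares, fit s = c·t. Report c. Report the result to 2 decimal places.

Forming MᵀM = [[260]] and Mᵀs = [-122]ᵀ gives MᵀM·[c]ᵀ = Mᵀs.
Hence c = -122 / 260 ≈ -0.469231.

c = -0.47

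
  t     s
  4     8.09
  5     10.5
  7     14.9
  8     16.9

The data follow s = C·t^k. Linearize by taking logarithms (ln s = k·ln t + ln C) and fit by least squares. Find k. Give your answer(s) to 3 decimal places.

With ln sᵢ as the transformed response and ln tᵢ as the regressor:
XᵀX = [[12.6227, 7.0211]; [7.0211, 4]], rhs = [17.8185, 9.9707]ᵀ  (here Σln t = 7.0211, Σ(ln t)² = 12.6227, Σln s = 9.9707, Σln t·ln s = 17.8185).
Δ = 12.6227·4 − (7.0211)² = 1.1954; k = (17.8185·4 − 7.0211·9.9707)/1.1954 = 1.06149, ln C = (12.6227·9.9707 − 7.0211·17.8185)/1.1954 = 0.62947.

k = 1.061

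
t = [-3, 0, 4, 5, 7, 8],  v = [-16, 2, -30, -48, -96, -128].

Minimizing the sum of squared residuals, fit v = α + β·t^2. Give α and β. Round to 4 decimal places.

α = 2.3270, β = -2.0243

From the data, Σ1 = 6, Σt^2 = 163, Σt^2·t^2 = 7459.
Right-hand side: Σv = -316, Σt^2·v = -14720.
MᵀM·[α, β]ᵀ = Mᵀv becomes [[6, 163]; [163, 7459]]·[α, β]ᵀ = [-316, -14720]ᵀ.
Δ = 6·7459 − 163² = 18185.
α = ((-316)·7459 − 163·(-14720))/18185 = 42316/18185; β = (6·(-14720) − 163·(-316))/18185 = -36812/18185.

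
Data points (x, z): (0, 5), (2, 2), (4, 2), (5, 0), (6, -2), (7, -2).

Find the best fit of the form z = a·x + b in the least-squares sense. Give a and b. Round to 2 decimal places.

AᵀA·[a, b]ᵀ = Aᵀz reads: 130·a + 24·b = -14;  24·a + 6·b = 5.
(Σx·x = 130, Σx = 24, Σ1 = 6, Σx·z = -14, Σz = 5.)
Δ = 130·6 − 24² = 204.
a = ((-14)·6 − 24·5)/204 = -1; b = (130·5 − 24·(-14))/204 = 29/6.

a = -1.00, b = 4.83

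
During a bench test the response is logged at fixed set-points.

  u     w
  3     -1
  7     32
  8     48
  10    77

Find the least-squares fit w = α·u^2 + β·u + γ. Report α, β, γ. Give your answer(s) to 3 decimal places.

Setting ∂/∂α … = 0 gives: 16578·α + 1882·β + 222·γ = 12331;  1882·α + 222·β + 28·γ = 1375;  222·α + 28·β + 4·γ = 156.
(Σu^2·u^2 = 16578, Σu^2·u = 1882, Σu^2 = 222, Σu·u = 222, Σu = 28, Σ1 = 4, Σu^2·w = 12331, Σu·w = 1375, Σw = 156.)
Inverting the 3×3 Gram matrix, [α, β, γ]ᵀ = [1337/1549, -13/3098, -13747/1549]ᵀ.

α = 0.863, β = -0.004, γ = -8.875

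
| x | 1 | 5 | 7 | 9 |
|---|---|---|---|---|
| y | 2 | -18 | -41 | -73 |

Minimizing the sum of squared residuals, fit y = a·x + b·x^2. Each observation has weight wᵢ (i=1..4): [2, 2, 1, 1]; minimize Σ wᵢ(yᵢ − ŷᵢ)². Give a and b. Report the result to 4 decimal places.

a = 2.2209, b = -1.1512

Normal-equation sums: Σwᵢ·x·x = 182, Σwᵢ·x·x^2 = 1324, Σwᵢ·x^2·x^2 = 10214.
And Σwᵢ·x·y = -1120, Σwᵢ·x^2·y = -8818.
Eliminating b: 10214·(row 1) − 1324·(row 2) gives 105972·a = 10214·(-1120) − 1324·(-8818) = 235352, so a = 58838/26493.
Then b = ((-8818) − 1324·(58838/26493))/10214 = -30499/26493.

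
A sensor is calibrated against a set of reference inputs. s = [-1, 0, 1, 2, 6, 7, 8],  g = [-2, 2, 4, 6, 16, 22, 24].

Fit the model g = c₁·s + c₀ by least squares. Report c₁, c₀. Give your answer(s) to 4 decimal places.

The normal system AᵀA·[c₁, c₀]ᵀ = Aᵀg is [[155, 23]; [23, 7]]·[c₁, c₀]ᵀ = [460, 72]ᵀ.
Determinant 155·7 − 23² = 556.
c₁ = (460·7 − 23·72)/556 = 391/139; c₀ = (155·72 − 23·460)/556 = 145/139.

c₁ = 2.8129, c₀ = 1.0432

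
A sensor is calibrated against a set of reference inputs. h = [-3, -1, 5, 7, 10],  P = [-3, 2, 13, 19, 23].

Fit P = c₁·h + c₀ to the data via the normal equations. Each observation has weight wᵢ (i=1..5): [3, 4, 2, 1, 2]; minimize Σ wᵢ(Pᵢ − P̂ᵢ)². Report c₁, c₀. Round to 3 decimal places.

Forming AᵀWA = [[330, 24]; [24, 12]] and AᵀWP = [742, 90]ᵀ gives AᵀWA·[c₁, c₀]ᵀ = AᵀWP.
Δ = 330·12 − 24² = 3384.
c₁ = (742·12 − 24·90)/3384 = 281/141; c₀ = (330·90 − 24·742)/3384 = 991/282.

c₁ = 1.993, c₀ = 3.514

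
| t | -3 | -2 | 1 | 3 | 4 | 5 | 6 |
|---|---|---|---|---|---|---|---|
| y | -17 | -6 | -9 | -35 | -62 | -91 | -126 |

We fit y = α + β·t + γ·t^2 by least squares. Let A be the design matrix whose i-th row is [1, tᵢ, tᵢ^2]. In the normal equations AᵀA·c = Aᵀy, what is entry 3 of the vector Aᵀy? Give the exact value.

-8304

Entry 3 ↔ basis t^2, so (Aᵀy)_{3} = Σᵢ (t^2)·yᵢ = (9)·(-17) + (4)·(-6) + (1)·(-9) + (9)·(-35) + (16)·(-62) + (25)·(-91) + (36)·(-126) = -8304.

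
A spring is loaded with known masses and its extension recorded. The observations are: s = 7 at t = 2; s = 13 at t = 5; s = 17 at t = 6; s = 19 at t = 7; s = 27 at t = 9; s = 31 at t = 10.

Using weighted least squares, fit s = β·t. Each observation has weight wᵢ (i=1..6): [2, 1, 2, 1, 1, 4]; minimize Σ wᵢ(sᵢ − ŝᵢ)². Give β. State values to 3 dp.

Compute the Gram sums: Σwᵢ·t·t = 635.
Moment sums: Σwᵢ·t·s = 1913.
Normal equations: [[635]]·[β]ᵀ = [1913]ᵀ.
β = 1913/635 = 3.0126.

β = 3.013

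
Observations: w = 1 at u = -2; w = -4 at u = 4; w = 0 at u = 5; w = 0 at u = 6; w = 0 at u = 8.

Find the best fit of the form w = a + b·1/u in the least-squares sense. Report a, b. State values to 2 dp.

Normal-equation sums: Σ1 = 5, Σ1/u = 29/120, Σ1/u·1/u = 5701/14400.
Moment sums: Σw = -3, Σ1/u·w = -3/2.
Normal equations: [[5, 29/120]; [29/120, 5701/14400]]·[a, b]ᵀ = [-3, -3/2]ᵀ.
Determinant 5·(5701/14400) − (29/120)² = 1729/900.
a = ((-3)·(5701/14400) − (29/120)·(-3/2))/(1729/900) = -11883/27664; b = (5·(-3/2) − (29/120)·(-3))/(1729/900) = -12195/3458.

a = -0.43, b = -3.53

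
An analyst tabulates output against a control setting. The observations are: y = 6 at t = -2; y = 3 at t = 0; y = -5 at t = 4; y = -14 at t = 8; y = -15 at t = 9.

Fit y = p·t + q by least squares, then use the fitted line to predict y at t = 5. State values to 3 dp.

ŷ = -7.379

From the data, Σt·t = 165, Σt = 19, Σ1 = 5.
Moment sums: Σt·y = -279, Σy = -25.
Eliminating q: 5·(row 1) − 19·(row 2) gives 464·p = 5·(-279) − 19·(-25) = -920, so p = -115/58.
Then q = ((-25) − 19·(-115/58))/5 = 147/58.
At t = 5: ŷ = (-115/58)·(5) + (147/58)·(1) = -214/29.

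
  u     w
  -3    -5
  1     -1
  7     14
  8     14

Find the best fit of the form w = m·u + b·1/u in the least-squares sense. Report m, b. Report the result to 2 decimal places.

m = 1.91, b = -2.82

Sums needed: Σu·u = 123, Σu·1/u = 4, Σ1/u·1/u = 32377/28224.
For Mᵀw: Σu·w = 224, Σ1/u·w = 53/12.
So MᵀM·[m, b]ᵀ = Mᵀw: [[123, 4]; [4, 32377/28224]]·[m, b]ᵀ = [224, 53/12]ᵀ.
det = 123·(32377/28224) − 4² = 1176929/9408.
m = (224·(32377/28224) − 4·(53/12))/(1176929/9408) = 6753824/3530787; b = (123·(53/12) − 4·224)/(1176929/9408) = -3318672/1176929.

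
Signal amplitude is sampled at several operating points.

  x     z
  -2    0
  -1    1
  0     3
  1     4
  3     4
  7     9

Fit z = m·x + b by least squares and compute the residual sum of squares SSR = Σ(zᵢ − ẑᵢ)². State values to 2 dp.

From the data, Σx·x = 64, Σx = 8, Σ1 = 6.
And Σx·z = 78, Σz = 21.
So AᵀA·[m, b]ᵀ = Aᵀz: [[64, 8]; [8, 6]]·[m, b]ᵀ = [78, 21]ᵀ.
Eliminating b: 6·(row 1) − 8·(row 2) gives 320·m = 6·78 − 8·21 = 300, so m = 15/16.
Then b = (21 − 8·(15/16))/6 = 9/4.
Residuals: -3/8, -5/16, 3/4, 13/16, -17/16, 3/16; SSR = 21/8.

SSR = 2.63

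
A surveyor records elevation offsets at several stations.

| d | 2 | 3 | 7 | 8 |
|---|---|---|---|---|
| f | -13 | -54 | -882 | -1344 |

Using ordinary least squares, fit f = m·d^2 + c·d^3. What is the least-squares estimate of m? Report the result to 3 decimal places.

m = 2.954

Compute the Gram sums: Σd^2·d^2 = 6594, Σd^2·d^3 = 49850, Σd^3·d^3 = 380586.
Right-hand side: Σd^2·f = -129772, Σd^3·f = -992216.
AᵀA·[m, c]ᵀ = Aᵀf becomes [[6594, 49850]; [49850, 380586]]·[m, c]ᵀ = [-129772, -992216]ᵀ.
det = 6594·380586 − 49850² = 24561584.
m = ((-129772)·380586 − 49850·(-992216))/24561584 = 9070151/3070198; c = (6594·(-992216) − 49850·(-129772))/24561584 = -9192263/3070198.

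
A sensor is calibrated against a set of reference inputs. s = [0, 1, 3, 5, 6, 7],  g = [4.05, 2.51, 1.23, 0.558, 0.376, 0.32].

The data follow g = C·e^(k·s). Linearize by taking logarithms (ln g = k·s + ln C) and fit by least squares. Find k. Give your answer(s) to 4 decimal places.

k = -0.3707

With ln gᵢ as the transformed response and sᵢ as the regressor:
Σs = 22.0000, Σ(s)² = 120.0000, Σln g = -0.1750, Σs·ln g = -15.2207.
Equations: 120.0000·k + 22.0000·ln C = -15.2207;  22.0000·k + 6·ln C = -0.1750.
Δ = 120.0000·6 − (22.0000)² = 236.0000; k = (-15.2207·6 − 22.0000·-0.1750)/236.0000 = -0.37065, ln C = (120.0000·-0.1750 − 22.0000·-15.2207)/236.0000 = 1.32990.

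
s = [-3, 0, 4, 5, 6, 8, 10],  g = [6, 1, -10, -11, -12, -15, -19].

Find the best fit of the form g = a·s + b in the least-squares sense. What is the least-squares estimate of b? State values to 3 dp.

The normal equations are: 250·a + 30·b = -495;  30·a + 7·b = -60.
det = 250·7 − 30² = 850.
a = ((-495)·7 − 30·(-60))/850 = -333/170; b = (250·(-60) − 30·(-495))/850 = -3/17.

b = -0.176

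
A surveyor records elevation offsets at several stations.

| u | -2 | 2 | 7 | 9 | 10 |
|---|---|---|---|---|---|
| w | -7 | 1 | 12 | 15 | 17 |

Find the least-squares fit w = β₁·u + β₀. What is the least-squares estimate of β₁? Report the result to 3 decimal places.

β₁ = 2.018

Entries of XᵀX: Σu·u = 238, Σu = 26, Σ1 = 5.
Right-hand side: Σu·w = 405, Σw = 38.
So XᵀX·[β₁, β₀]ᵀ = Xᵀw: [[238, 26]; [26, 5]]·[β₁, β₀]ᵀ = [405, 38]ᵀ.
det = 238·5 − 26² = 514.
β₁ = (405·5 − 26·38)/514 = 1037/514; β₀ = (238·38 − 26·405)/514 = -743/257.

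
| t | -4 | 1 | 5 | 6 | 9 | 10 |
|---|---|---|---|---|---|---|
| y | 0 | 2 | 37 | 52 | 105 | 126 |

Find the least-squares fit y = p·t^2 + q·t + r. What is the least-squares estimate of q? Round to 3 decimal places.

The normal system XᵀX·[p, q, r]ᵀ = Xᵀy is [[18739, 2007, 259]; [2007, 259, 27]; [259, 27, 6]]·[p, q, r]ᵀ = [23904, 2704, 322]ᵀ.
Row-reducing yields p = 21785/22583, q = 72797/22583, r = -56018/22583.

q = 3.224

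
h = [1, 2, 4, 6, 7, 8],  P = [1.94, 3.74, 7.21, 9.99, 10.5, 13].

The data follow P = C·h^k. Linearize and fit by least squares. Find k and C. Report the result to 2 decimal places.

k = 0.89, C = 1.98

Let Y = ln P. Fitting Y = k·ln h + ln C by least squares:
Σln h = 7.8966, Σ(ln h)² = 13.7233, Σln P = 11.1752, Σln h·ln P = 17.6860.
Equations: 13.7233·k + 7.8966·ln C = 17.6860;  7.8966·k + 6·ln C = 11.1752.
Solving (det = 19.9843): k = 0.89425, ln C = 0.68561, so C = exp(0.68561) = 1.98499.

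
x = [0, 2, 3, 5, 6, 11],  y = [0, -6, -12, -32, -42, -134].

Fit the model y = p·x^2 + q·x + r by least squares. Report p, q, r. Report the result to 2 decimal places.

Setting ∂/∂p … = 0 gives: 16659·p + 1707·q + 195·r = -18658;  1707·p + 195·q + 27·r = -1934;  195·p + 27·q + 6·r = -226.
Solving the 3×3 system (Gaussian elimination) gives p = -241/240, q = -1921/1680, r = 4/35.

p = -1.00, q = -1.14, r = 0.11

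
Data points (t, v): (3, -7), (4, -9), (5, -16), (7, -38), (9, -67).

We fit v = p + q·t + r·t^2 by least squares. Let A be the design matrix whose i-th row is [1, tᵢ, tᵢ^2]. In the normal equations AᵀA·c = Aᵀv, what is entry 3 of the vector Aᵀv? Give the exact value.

Entry 3 ↔ basis t^2, so (Aᵀv)_{3} = Σᵢ (t^2)·vᵢ = (9)·(-7) + (16)·(-9) + (25)·(-16) + (49)·(-38) + (81)·(-67) = -7896.

-7896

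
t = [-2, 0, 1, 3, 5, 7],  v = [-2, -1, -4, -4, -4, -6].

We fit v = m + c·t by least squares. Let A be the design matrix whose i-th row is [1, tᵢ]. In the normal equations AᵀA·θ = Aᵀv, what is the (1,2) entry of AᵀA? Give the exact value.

Row 1 ↔ basis 1, column 2 ↔ basis t, so (AᵀA)_{1,2} = Σᵢ t = (1)·(-2) + (1)·(0) + (1)·(1) + (1)·(3) + (1)·(5) + (1)·(7) = 14.

14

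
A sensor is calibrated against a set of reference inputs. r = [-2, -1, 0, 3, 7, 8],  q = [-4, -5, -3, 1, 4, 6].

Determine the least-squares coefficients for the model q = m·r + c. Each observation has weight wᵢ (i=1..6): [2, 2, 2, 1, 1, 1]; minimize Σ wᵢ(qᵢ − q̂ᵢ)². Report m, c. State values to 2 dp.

m = 1.05, c = -2.85

Entries of XᵀWX: Σwᵢ·r·r = 132, Σwᵢ·r = 12, Σwᵢ·1 = 9.
For XᵀWq: Σwᵢ·r·q = 105, Σwᵢ·q = -13.
Normal equations: [[132, 12]; [12, 9]]·[m, c]ᵀ = [105, -13]ᵀ.
Eliminating c: 9·(row 1) − 12·(row 2) gives 1044·m = 9·105 − 12·(-13) = 1101, so m = 367/348.
Then c = ((-13) − 12·(367/348))/9 = -248/87.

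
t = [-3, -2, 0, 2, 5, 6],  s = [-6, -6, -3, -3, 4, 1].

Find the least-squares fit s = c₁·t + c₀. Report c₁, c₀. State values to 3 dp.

Setting ∂/∂c₁ … = 0 gives: 78·c₁ + 8·c₀ = 50;  8·c₁ + 6·c₀ = -13.
Determinant 78·6 − 8² = 404.
c₁ = (50·6 − 8·(-13))/404 = 1; c₀ = (78·(-13) − 8·50)/404 = -7/2.

c₁ = 1.000, c₀ = -3.500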